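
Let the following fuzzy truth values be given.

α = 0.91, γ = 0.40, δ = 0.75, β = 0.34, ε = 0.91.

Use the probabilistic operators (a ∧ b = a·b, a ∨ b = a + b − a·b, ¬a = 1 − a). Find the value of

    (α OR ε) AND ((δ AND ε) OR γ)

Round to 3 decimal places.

0.803

α OR ε = a + b − a·b on (0.9100, 0.9100) = 0.9919
δ AND ε = a·b on (0.7500, 0.9100) = 0.6825
(δ AND ε) OR γ = a + b − a·b on (0.6825, 0.4000) = 0.8095
(α OR ε) AND ((δ AND ε) OR γ) = a·b on (0.9919, 0.8095) = 0.8029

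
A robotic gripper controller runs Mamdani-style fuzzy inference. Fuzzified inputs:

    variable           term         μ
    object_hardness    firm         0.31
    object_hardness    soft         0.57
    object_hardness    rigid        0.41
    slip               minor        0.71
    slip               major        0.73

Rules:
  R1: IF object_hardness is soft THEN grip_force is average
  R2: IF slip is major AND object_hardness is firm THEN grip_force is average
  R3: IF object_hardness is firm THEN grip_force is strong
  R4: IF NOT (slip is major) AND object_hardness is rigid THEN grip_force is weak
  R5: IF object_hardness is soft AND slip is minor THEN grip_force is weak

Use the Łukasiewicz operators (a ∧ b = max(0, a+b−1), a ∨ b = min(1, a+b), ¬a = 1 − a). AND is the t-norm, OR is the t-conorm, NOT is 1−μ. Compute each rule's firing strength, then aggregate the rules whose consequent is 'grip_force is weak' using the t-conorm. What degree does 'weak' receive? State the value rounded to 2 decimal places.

0.28

R1: soft=0.57 → w = 0.57
R2: major=0.73, firm=0.31; AND[max(0, a+b−1)] → w = 0.04
R3: firm=0.31 → w = 0.31
R4: ¬major=1−0.73=0.27, rigid=0.41; AND[max(0, a+b−1)] → w = 0.00
R5: soft=0.57, minor=0.71; AND[max(0, a+b−1)] → w = 0.28
Rules with consequent 'weak': {R4, R5} → strengths 0.00, 0.28
Aggregate via t-conorm [min(1, a+b)]: 0.28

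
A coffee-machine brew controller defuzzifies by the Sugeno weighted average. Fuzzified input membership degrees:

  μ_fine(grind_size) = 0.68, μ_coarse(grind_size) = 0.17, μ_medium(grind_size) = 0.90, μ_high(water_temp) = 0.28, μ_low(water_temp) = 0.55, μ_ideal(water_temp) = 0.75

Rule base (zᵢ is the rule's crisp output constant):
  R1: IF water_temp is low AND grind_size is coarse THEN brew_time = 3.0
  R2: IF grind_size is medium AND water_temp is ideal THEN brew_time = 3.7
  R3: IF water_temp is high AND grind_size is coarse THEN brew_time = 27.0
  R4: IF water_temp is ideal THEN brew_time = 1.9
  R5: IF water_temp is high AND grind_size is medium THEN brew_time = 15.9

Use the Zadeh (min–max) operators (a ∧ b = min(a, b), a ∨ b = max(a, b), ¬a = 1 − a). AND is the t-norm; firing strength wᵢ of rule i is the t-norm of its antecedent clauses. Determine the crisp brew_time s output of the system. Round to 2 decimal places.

R1 (z=3.0): low=0.55, coarse=0.17; AND[min(a, b)] → w = 0.17
R2 (z=3.7): medium=0.90, ideal=0.75; AND[min(a, b)] → w = 0.75
R3 (z=27.0): high=0.28, coarse=0.17; AND[min(a, b)] → w = 0.17
R4 (z=1.9): ideal=0.75 → w = 0.75
R5 (z=15.9): high=0.28, medium=0.90; AND[min(a, b)] → w = 0.28
Weighted average = (0.17·3.0 + 0.75·3.7 + 0.17·27.0 + 0.75·1.9 + 0.28·15.9) / (0.17 + 0.75 + 0.17 + 0.75 + 0.28)
  = 13.7520 / 2.1200 = 6.49

6.49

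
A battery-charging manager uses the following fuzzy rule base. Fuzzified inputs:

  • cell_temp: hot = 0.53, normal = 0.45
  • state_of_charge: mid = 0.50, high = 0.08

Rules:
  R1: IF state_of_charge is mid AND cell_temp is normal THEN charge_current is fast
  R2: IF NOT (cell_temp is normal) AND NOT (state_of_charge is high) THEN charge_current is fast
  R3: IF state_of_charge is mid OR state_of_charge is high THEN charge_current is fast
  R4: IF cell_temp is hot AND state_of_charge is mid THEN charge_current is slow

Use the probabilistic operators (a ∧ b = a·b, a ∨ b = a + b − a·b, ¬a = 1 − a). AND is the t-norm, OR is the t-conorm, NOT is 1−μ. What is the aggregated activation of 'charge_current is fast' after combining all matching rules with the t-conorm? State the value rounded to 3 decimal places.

R1: mid=0.50, normal=0.45; AND[a·b] → w = 0.2250
R2: ¬normal=1−0.45=0.55, ¬high=1−0.08=0.92; AND[a·b] → w = 0.5060
R3: mid=0.50, high=0.08; OR[a + b − a·b] → w = 0.5400
R4: hot=0.53, mid=0.50; AND[a·b] → w = 0.2650
Rules with consequent 'fast': {R1, R2, R3} → strengths 0.2250, 0.5060, 0.5400
Aggregate via t-conorm [a + b − a·b]: 0.8239

0.824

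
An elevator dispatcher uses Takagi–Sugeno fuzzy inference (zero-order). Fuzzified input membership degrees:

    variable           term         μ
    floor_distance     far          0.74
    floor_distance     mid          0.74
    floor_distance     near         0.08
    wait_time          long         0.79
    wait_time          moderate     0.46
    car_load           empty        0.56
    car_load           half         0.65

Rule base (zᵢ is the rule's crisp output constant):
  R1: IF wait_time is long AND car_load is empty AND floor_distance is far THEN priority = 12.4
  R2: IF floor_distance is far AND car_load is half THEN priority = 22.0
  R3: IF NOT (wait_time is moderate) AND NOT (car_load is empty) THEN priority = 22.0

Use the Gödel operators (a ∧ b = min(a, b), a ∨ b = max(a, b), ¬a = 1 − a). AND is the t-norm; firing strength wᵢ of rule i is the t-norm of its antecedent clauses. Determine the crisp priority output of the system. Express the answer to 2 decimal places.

18.74

R1 (z=12.4): long=0.79, empty=0.56, far=0.74; AND[min(a, b)] → w = 0.56
R2 (z=22.0): far=0.74, half=0.65; AND[min(a, b)] → w = 0.65
R3 (z=22.0): ¬moderate=1−0.46=0.54, ¬empty=1−0.56=0.44; AND[min(a, b)] → w = 0.44
Weighted average = (0.56·12.4 + 0.65·22.0 + 0.44·22.0) / (0.56 + 0.65 + 0.44)
  = 30.9240 / 1.6500 = 18.74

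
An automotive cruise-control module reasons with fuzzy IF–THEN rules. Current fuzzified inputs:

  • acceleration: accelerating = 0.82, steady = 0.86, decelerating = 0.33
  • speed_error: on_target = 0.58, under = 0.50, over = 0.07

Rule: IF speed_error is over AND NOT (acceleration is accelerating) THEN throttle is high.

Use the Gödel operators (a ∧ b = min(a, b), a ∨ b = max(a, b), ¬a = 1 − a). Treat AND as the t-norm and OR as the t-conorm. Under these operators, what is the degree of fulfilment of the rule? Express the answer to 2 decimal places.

firing strength: over=0.07, ¬accelerating=1−0.82=0.18; AND[min(a, b)] → w = 0.07

0.07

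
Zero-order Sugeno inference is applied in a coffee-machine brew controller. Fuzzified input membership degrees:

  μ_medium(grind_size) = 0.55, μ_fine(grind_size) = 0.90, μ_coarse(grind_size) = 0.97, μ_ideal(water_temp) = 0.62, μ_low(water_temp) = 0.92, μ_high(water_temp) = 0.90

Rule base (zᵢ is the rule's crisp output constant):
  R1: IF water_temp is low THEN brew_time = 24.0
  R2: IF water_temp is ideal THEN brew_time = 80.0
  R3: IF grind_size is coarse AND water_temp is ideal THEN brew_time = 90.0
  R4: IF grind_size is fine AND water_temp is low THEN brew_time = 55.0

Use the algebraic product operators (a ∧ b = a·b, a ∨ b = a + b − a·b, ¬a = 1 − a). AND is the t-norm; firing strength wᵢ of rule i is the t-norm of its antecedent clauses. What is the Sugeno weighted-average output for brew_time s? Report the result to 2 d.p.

57.70

R1 (z=24.0): low=0.92 → w = 0.9200
R2 (z=80.0): ideal=0.62 → w = 0.6200
R3 (z=90.0): coarse=0.97, ideal=0.62; AND[a·b] → w = 0.6014
R4 (z=55.0): fine=0.90, low=0.92; AND[a·b] → w = 0.8280
Weighted average = (0.9200·24.0 + 0.6200·80.0 + 0.6014·90.0 + 0.8280·55.0) / (0.9200 + 0.6200 + 0.6014 + 0.8280)
  = 171.3460 / 2.9694 = 57.70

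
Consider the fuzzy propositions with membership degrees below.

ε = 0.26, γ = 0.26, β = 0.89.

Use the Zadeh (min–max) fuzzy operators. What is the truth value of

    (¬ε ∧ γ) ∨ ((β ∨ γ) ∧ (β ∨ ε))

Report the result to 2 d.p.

0.89

¬ε = 1 − 0.26 = 0.74
¬ε ∧ γ = min(a, b) on (0.74, 0.26) = 0.26
β ∨ γ = max(a, b) on (0.89, 0.26) = 0.89
β ∨ ε = max(a, b) on (0.89, 0.26) = 0.89
(β ∨ γ) ∧ (β ∨ ε) = min(a, b) on (0.89, 0.89) = 0.89
(¬ε ∧ γ) ∨ ((β ∨ γ) ∧ (β ∨ ε)) = max(a, b) on (0.26, 0.89) = 0.89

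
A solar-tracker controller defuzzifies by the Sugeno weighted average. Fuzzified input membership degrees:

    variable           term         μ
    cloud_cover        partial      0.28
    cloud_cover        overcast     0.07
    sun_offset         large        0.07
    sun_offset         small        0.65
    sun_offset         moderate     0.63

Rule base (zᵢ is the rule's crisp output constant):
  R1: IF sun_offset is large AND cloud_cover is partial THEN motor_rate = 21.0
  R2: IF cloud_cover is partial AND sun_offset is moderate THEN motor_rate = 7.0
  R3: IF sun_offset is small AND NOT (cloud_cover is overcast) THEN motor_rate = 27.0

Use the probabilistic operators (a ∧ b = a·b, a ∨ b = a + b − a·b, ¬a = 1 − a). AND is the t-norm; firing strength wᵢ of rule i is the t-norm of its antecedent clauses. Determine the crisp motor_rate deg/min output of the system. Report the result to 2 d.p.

22.45

R1 (z=21.0): large=0.07, partial=0.28; AND[a·b] → w = 0.0196
R2 (z=7.0): partial=0.28, moderate=0.63; AND[a·b] → w = 0.1764
R3 (z=27.0): small=0.65, ¬overcast=1−0.07=0.93; AND[a·b] → w = 0.6045
Weighted average = (0.0196·21.0 + 0.1764·7.0 + 0.6045·27.0) / (0.0196 + 0.1764 + 0.6045)
  = 17.9679 / 0.8005 = 22.45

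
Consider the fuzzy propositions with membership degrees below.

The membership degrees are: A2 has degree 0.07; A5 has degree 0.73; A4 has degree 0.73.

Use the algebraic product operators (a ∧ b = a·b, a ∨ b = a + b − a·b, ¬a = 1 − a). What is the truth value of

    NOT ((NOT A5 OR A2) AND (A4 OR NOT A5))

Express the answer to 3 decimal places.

0.742

NOT A5 = 1 − 0.7300 = 0.2700
NOT A5 OR A2 = a + b − a·b on (0.2700, 0.0700) = 0.3211
NOT A5 = 1 − 0.7300 = 0.2700
A4 OR NOT A5 = a + b − a·b on (0.7300, 0.2700) = 0.8029
(NOT A5 OR A2) AND (A4 OR NOT A5) = a·b on (0.3211, 0.8029) = 0.2578
NOT ((NOT A5 OR A2) AND (A4 OR NOT A5)) = 1 − 0.2578 = 0.7422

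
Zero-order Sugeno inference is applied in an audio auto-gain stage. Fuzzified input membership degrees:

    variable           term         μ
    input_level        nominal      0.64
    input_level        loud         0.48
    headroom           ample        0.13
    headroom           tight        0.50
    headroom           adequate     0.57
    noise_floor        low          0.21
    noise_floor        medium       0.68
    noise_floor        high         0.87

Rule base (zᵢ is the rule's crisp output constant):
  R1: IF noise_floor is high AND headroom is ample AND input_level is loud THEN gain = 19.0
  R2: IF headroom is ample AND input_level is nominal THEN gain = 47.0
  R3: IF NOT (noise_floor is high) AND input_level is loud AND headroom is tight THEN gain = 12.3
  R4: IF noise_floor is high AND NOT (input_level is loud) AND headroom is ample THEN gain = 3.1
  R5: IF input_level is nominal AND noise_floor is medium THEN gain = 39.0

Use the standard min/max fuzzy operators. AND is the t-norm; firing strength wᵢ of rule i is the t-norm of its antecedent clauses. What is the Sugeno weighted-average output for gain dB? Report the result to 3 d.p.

R1 (z=19.0): high=0.87, ample=0.13, loud=0.48; AND[min(a, b)] → w = 0.13
R2 (z=47.0): ample=0.13, nominal=0.64; AND[min(a, b)] → w = 0.13
R3 (z=12.3): ¬high=1−0.87=0.13, loud=0.48, tight=0.50; AND[min(a, b)] → w = 0.13
R4 (z=3.1): high=0.87, ¬loud=1−0.48=0.52, ample=0.13; AND[min(a, b)] → w = 0.13
R5 (z=39.0): nominal=0.64, medium=0.68; AND[min(a, b)] → w = 0.64
Weighted average = (0.13·19.0 + 0.13·47.0 + 0.13·12.3 + 0.13·3.1 + 0.64·39.0) / (0.13 + 0.13 + 0.13 + 0.13 + 0.64)
  = 35.5420 / 1.1600 = 30.640

30.640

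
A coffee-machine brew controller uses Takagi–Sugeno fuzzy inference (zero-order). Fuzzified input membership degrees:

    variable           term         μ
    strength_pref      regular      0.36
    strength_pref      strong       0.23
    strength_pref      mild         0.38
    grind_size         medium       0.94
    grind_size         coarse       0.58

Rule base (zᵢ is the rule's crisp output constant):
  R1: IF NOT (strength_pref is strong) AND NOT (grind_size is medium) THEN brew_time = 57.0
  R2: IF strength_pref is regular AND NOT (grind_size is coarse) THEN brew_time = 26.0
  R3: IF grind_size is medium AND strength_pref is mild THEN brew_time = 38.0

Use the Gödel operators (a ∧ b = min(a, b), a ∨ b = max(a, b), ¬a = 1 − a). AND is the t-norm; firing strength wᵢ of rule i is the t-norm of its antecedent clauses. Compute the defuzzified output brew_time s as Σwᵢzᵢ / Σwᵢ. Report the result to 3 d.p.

34.025

R1 (z=57.0): ¬strong=1−0.23=0.77, ¬medium=1−0.94=0.06; AND[min(a, b)] → w = 0.06
R2 (z=26.0): regular=0.36, ¬coarse=1−0.58=0.42; AND[min(a, b)] → w = 0.36
R3 (z=38.0): medium=0.94, mild=0.38; AND[min(a, b)] → w = 0.38
Weighted average = (0.06·57.0 + 0.36·26.0 + 0.38·38.0) / (0.06 + 0.36 + 0.38)
  = 27.2200 / 0.8000 = 34.025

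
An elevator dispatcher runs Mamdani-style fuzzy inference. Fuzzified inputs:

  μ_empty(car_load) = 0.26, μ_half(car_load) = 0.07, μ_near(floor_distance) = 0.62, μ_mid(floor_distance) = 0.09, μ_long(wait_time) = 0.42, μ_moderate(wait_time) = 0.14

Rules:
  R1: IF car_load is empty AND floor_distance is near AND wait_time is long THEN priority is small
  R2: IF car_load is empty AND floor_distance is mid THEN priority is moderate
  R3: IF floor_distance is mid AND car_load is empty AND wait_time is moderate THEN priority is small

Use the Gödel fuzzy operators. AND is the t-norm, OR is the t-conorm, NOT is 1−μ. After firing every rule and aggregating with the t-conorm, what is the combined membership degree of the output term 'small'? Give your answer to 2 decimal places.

R1: empty=0.26, near=0.62, long=0.42; AND[min(a, b)] → w = 0.26
R2: empty=0.26, mid=0.09; AND[min(a, b)] → w = 0.09
R3: mid=0.09, empty=0.26, moderate=0.14; AND[min(a, b)] → w = 0.09
Rules with consequent 'small': {R1, R3} → strengths 0.26, 0.09
Aggregate via t-conorm [max(a, b)]: 0.26

0.26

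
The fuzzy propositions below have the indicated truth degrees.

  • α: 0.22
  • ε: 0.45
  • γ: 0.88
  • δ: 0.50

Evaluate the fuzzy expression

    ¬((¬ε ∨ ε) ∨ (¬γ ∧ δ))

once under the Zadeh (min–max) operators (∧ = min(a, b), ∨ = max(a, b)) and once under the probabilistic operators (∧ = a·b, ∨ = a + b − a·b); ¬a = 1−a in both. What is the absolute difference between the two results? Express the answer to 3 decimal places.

0.217

Under Zadeh (min–max):
  ¬ε = 1 − 0.45 = 0.55
  ¬ε ∨ ε = max(a, b) on (0.55, 0.45) = 0.55
  ¬γ = 1 − 0.88 = 0.12
  ¬γ ∧ δ = min(a, b) on (0.12, 0.50) = 0.12
  (¬ε ∨ ε) ∨ (¬γ ∧ δ) = max(a, b) on (0.55, 0.12) = 0.55
  ¬((¬ε ∨ ε) ∨ (¬γ ∧ δ)) = 1 − 0.55 = 0.45
  → value = 0.4500
Under probabilistic:
  ¬ε = 1 − 0.4500 = 0.5500
  ¬ε ∨ ε = a + b − a·b on (0.5500, 0.4500) = 0.7525
  ¬γ = 1 − 0.8800 = 0.1200
  ¬γ ∧ δ = a·b on (0.1200, 0.5000) = 0.0600
  (¬ε ∨ ε) ∨ (¬γ ∧ δ) = a + b − a·b on (0.7525, 0.0600) = 0.7673
  ¬((¬ε ∨ ε) ∨ (¬γ ∧ δ)) = 1 − 0.7673 = 0.2327
  → value = 0.2327
|0.4500 − 0.2327| = 0.217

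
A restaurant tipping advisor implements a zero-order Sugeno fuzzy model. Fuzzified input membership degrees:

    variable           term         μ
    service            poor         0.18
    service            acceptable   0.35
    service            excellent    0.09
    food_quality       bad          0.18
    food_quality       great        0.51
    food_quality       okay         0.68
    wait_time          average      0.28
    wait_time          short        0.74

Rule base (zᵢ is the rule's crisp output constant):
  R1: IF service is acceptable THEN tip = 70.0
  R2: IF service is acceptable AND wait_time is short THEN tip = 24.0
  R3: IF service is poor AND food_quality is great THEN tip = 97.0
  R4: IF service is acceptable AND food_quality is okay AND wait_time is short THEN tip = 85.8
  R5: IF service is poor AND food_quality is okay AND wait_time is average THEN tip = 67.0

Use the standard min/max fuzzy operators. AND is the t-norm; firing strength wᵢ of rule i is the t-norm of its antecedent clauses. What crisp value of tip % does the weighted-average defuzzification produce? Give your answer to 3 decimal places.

65.567

R1 (z=70.0): acceptable=0.35 → w = 0.35
R2 (z=24.0): acceptable=0.35, short=0.74; AND[min(a, b)] → w = 0.35
R3 (z=97.0): poor=0.18, great=0.51; AND[min(a, b)] → w = 0.18
R4 (z=85.8): acceptable=0.35, okay=0.68, short=0.74; AND[min(a, b)] → w = 0.35
R5 (z=67.0): poor=0.18, okay=0.68, average=0.28; AND[min(a, b)] → w = 0.18
Weighted average = (0.35·70.0 + 0.35·24.0 + 0.18·97.0 + 0.35·85.8 + 0.18·67.0) / (0.35 + 0.35 + 0.18 + 0.35 + 0.18)
  = 92.4500 / 1.4100 = 65.567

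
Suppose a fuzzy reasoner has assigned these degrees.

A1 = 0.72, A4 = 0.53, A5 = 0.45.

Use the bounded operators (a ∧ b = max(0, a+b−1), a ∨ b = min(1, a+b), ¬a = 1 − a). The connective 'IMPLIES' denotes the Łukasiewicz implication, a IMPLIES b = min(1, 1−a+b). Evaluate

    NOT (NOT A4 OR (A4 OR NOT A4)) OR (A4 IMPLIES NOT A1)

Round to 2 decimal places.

0.75

NOT A4 = 1 − 0.53 = 0.47
NOT A4 = 1 − 0.53 = 0.47
A4 OR NOT A4 = min(1, a+b) on (0.53, 0.47) = 1.00
NOT A4 OR (A4 OR NOT A4) = min(1, a+b) on (0.47, 1.00) = 1.00
NOT (NOT A4 OR (A4 OR NOT A4)) = 1 − 1.00 = 0.00
NOT A1 = 1 − 0.72 = 0.28
A4 IMPLIES NOT A1  [Łukasiewicz: min(1, 1−a+b)] with a=0.53, b=0.28 → 0.75
NOT (NOT A4 OR (A4 OR NOT A4)) OR (A4 IMPLIES NOT A1) = min(1, a+b) on (0.00, 0.75) = 0.75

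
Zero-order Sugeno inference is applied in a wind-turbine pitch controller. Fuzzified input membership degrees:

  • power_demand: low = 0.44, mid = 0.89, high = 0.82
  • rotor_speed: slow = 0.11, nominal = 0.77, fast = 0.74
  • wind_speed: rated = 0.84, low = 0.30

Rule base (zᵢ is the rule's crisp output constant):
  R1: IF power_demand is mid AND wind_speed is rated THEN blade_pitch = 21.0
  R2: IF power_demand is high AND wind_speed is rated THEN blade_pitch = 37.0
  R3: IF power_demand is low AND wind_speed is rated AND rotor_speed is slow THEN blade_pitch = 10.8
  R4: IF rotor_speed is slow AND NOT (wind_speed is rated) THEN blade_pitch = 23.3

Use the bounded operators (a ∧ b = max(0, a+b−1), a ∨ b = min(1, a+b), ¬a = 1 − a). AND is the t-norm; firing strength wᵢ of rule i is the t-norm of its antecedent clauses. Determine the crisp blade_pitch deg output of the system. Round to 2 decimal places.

R1 (z=21.0): mid=0.89, rated=0.84; AND[max(0, a+b−1)] → w = 0.73
R2 (z=37.0): high=0.82, rated=0.84; AND[max(0, a+b−1)] → w = 0.66
R3 (z=10.8): low=0.44, rated=0.84, slow=0.11; AND[max(0, a+b−1)] → w = 0.00
R4 (z=23.3): slow=0.11, ¬rated=1−0.84=0.16; AND[max(0, a+b−1)] → w = 0.00
Weighted average = (0.73·21.0 + 0.66·37.0 + 0.00·10.8 + 0.00·23.3) / (0.73 + 0.66 + 0.00 + 0.00)
  = 39.7500 / 1.3900 = 28.60

28.60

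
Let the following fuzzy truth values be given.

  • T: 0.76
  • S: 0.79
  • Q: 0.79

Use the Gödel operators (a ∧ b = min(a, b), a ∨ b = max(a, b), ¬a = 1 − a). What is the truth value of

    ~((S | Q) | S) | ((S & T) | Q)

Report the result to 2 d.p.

0.79

S | Q = max(a, b) on (0.79, 0.79) = 0.79
(S | Q) | S = max(a, b) on (0.79, 0.79) = 0.79
~((S | Q) | S) = 1 − 0.79 = 0.21
S & T = min(a, b) on (0.79, 0.76) = 0.76
(S & T) | Q = max(a, b) on (0.76, 0.79) = 0.79
~((S | Q) | S) | ((S & T) | Q) = max(a, b) on (0.21, 0.79) = 0.79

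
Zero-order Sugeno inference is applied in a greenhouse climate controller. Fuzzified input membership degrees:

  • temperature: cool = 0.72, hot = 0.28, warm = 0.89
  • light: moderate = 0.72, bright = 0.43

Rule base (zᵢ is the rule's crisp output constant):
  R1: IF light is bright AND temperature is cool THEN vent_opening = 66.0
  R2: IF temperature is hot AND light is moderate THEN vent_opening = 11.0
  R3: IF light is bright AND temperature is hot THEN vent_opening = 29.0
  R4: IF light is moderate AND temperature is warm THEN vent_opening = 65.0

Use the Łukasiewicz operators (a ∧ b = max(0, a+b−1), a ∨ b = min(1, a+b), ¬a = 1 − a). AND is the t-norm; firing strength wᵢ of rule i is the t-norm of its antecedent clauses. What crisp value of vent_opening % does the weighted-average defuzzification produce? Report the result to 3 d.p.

R1 (z=66.0): bright=0.43, cool=0.72; AND[max(0, a+b−1)] → w = 0.15
R2 (z=11.0): hot=0.28, moderate=0.72; AND[max(0, a+b−1)] → w = 0.00
R3 (z=29.0): bright=0.43, hot=0.28; AND[max(0, a+b−1)] → w = 0.00
R4 (z=65.0): moderate=0.72, warm=0.89; AND[max(0, a+b−1)] → w = 0.61
Weighted average = (0.15·66.0 + 0.00·11.0 + 0.00·29.0 + 0.61·65.0) / (0.15 + 0.00 + 0.00 + 0.61)
  = 49.5500 / 0.7600 = 65.197

65.197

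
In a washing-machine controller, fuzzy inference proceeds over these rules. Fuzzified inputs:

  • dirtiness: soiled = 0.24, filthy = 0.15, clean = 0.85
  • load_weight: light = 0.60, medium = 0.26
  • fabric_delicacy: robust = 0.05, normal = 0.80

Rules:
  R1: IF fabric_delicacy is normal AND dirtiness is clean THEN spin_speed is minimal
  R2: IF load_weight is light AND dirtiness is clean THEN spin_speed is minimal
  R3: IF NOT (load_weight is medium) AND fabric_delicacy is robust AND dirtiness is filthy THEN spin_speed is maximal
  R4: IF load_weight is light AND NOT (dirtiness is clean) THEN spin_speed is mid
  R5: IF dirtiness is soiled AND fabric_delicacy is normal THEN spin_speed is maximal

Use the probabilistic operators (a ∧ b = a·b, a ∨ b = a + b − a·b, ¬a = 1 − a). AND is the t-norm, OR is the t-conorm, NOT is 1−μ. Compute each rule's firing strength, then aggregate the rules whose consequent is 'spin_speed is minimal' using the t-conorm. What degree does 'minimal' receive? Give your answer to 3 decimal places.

R1: normal=0.80, clean=0.85; AND[a·b] → w = 0.6800
R2: light=0.60, clean=0.85; AND[a·b] → w = 0.5100
R3: ¬medium=1−0.26=0.74, robust=0.05, filthy=0.15; AND[a·b] → w = 0.0055
R4: light=0.60, ¬clean=1−0.85=0.15; AND[a·b] → w = 0.0900
R5: soiled=0.24, normal=0.80; AND[a·b] → w = 0.1920
Rules with consequent 'minimal': {R1, R2} → strengths 0.6800, 0.5100
Aggregate via t-conorm [a + b − a·b]: 0.8432

0.843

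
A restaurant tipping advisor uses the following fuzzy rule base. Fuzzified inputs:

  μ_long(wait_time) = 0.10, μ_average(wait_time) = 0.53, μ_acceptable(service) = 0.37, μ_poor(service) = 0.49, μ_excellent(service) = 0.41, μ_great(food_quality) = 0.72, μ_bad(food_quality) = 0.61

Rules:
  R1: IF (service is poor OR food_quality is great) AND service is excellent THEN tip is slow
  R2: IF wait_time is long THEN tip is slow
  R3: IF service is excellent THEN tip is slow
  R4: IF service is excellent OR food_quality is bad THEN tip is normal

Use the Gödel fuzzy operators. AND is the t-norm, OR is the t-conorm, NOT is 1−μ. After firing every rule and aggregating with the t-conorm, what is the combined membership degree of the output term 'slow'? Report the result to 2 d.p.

0.41

R1: (poor=0.49 OR great=0.72) = 0.72; AND[min(a, b)] with excellent=0.41 → w = 0.41
R2: long=0.10 → w = 0.10
R3: excellent=0.41 → w = 0.41
R4: excellent=0.41, bad=0.61; OR[max(a, b)] → w = 0.61
Rules with consequent 'slow': {R1, R2, R3} → strengths 0.41, 0.10, 0.41
Aggregate via t-conorm [max(a, b)]: 0.41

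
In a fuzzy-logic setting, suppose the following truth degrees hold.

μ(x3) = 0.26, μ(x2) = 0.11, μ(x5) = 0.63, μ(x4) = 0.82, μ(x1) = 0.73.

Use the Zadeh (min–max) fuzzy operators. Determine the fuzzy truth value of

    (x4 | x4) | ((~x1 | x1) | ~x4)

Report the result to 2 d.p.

0.82

x4 | x4 = max(a, b) on (0.82, 0.82) = 0.82
~x1 = 1 − 0.73 = 0.27
~x1 | x1 = max(a, b) on (0.27, 0.73) = 0.73
~x4 = 1 − 0.82 = 0.18
(~x1 | x1) | ~x4 = max(a, b) on (0.73, 0.18) = 0.73
(x4 | x4) | ((~x1 | x1) | ~x4) = max(a, b) on (0.82, 0.73) = 0.82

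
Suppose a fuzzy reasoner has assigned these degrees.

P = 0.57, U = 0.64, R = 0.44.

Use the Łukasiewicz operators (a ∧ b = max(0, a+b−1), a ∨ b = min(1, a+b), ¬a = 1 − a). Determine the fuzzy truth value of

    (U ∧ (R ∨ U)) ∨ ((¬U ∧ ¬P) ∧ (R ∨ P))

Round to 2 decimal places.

R ∨ U = min(1, a+b) on (0.44, 0.64) = 1.00
U ∧ (R ∨ U) = max(0, a+b−1) on (0.64, 1.00) = 0.64
¬U = 1 − 0.64 = 0.36
¬P = 1 − 0.57 = 0.43
¬U ∧ ¬P = max(0, a+b−1) on (0.36, 0.43) = 0.00
R ∨ P = min(1, a+b) on (0.44, 0.57) = 1.00
(¬U ∧ ¬P) ∧ (R ∨ P) = max(0, a+b−1) on (0.00, 1.00) = 0.00
(U ∧ (R ∨ U)) ∨ ((¬U ∧ ¬P) ∧ (R ∨ P)) = min(1, a+b) on (0.64, 0.00) = 0.64

0.64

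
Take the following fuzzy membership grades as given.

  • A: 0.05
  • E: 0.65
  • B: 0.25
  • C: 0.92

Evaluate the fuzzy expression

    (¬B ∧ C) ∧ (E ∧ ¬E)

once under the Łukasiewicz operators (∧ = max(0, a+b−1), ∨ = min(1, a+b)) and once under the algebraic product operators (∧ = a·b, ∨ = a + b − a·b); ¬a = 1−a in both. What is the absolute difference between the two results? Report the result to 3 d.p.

0.157

Under Łukasiewicz:
  ¬B = 1 − 0.25 = 0.75
  ¬B ∧ C = max(0, a+b−1) on (0.75, 0.92) = 0.67
  ¬E = 1 − 0.65 = 0.35
  E ∧ ¬E = max(0, a+b−1) on (0.65, 0.35) = 0.00
  (¬B ∧ C) ∧ (E ∧ ¬E) = max(0, a+b−1) on (0.67, 0.00) = 0.00
  → value = 0.0000
Under algebraic product:
  ¬B = 1 − 0.2500 = 0.7500
  ¬B ∧ C = a·b on (0.7500, 0.9200) = 0.6900
  ¬E = 1 − 0.6500 = 0.3500
  E ∧ ¬E = a·b on (0.6500, 0.3500) = 0.2275
  (¬B ∧ C) ∧ (E ∧ ¬E) = a·b on (0.6900, 0.2275) = 0.1570
  → value = 0.1570
|0.0000 − 0.1570| = 0.157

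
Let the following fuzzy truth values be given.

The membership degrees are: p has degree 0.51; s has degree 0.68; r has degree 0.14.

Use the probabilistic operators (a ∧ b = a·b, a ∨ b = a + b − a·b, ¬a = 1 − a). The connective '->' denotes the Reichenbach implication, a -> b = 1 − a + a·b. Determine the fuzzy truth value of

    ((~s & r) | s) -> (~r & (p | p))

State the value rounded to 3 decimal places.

~s = 1 − 0.6800 = 0.3200
~s & r = a·b on (0.3200, 0.1400) = 0.0448
(~s & r) | s = a + b − a·b on (0.0448, 0.6800) = 0.6943
~r = 1 − 0.1400 = 0.8600
p | p = a + b − a·b on (0.5100, 0.5100) = 0.7599
~r & (p | p) = a·b on (0.8600, 0.7599) = 0.6535
((~s & r) | s) -> (~r & (p | p))  [Reichenbach: 1 − a + a·b] with a=0.6943, b=0.6535 → 0.7594

0.759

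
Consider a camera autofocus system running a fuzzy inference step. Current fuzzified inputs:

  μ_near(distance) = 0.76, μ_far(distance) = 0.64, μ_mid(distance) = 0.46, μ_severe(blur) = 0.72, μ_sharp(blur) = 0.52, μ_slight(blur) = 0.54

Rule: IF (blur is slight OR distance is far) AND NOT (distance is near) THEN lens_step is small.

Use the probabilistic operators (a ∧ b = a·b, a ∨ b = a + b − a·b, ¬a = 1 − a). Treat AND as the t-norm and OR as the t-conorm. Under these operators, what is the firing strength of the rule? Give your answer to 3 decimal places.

firing strength: (slight=0.54 OR far=0.64) = 0.8344; AND[a·b] with ¬near=1−0.76=0.24 → w = 0.2003

0.200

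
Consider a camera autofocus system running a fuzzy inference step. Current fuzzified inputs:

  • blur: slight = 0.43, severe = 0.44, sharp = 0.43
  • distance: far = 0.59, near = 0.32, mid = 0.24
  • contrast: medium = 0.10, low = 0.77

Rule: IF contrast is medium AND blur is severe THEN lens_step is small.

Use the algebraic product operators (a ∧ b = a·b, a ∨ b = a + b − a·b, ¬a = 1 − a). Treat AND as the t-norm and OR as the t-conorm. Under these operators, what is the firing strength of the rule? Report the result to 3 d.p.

0.044

firing strength: medium=0.10, severe=0.44; AND[a·b] → w = 0.0440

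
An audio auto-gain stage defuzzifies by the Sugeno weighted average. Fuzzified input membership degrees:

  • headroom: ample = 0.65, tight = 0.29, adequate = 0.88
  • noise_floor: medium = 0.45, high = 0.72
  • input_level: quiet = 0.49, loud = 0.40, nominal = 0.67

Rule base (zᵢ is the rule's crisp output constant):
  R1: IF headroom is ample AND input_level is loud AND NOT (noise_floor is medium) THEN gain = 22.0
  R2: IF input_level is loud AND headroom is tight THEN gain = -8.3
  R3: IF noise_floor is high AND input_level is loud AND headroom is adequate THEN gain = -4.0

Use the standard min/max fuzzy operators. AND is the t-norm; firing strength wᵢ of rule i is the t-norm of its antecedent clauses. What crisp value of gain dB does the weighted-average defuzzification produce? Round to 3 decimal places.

R1 (z=22.0): ample=0.65, loud=0.40, ¬medium=1−0.45=0.55; AND[min(a, b)] → w = 0.40
R2 (z=-8.3): loud=0.40, tight=0.29; AND[min(a, b)] → w = 0.29
R3 (z=-4.0): high=0.72, loud=0.40, adequate=0.88; AND[min(a, b)] → w = 0.40
Weighted average = (0.40·22.0 + 0.29·-8.3 + 0.40·-4.0) / (0.40 + 0.29 + 0.40)
  = 4.7930 / 1.0900 = 4.397

4.397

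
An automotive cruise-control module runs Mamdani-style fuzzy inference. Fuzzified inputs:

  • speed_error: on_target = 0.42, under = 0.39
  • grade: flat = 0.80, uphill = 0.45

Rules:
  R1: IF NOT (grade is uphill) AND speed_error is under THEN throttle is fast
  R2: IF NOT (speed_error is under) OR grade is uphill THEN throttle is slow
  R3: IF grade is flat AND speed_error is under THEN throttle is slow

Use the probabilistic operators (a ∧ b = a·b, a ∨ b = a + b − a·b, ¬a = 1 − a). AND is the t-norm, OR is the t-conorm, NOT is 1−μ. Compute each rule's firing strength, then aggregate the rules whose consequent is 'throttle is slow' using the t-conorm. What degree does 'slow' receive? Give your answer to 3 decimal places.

R1: ¬uphill=1−0.45=0.55, under=0.39; AND[a·b] → w = 0.2145
R2: ¬under=1−0.39=0.61, uphill=0.45; OR[a + b − a·b] → w = 0.7855
R3: flat=0.80, under=0.39; AND[a·b] → w = 0.3120
Rules with consequent 'slow': {R2, R3} → strengths 0.7855, 0.3120
Aggregate via t-conorm [a + b − a·b]: 0.8524

0.852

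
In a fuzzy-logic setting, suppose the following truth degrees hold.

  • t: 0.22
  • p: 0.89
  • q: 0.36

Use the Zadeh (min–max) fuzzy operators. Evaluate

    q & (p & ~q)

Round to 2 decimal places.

0.36

~q = 1 − 0.36 = 0.64
p & ~q = min(a, b) on (0.89, 0.64) = 0.64
q & (p & ~q) = min(a, b) on (0.36, 0.64) = 0.36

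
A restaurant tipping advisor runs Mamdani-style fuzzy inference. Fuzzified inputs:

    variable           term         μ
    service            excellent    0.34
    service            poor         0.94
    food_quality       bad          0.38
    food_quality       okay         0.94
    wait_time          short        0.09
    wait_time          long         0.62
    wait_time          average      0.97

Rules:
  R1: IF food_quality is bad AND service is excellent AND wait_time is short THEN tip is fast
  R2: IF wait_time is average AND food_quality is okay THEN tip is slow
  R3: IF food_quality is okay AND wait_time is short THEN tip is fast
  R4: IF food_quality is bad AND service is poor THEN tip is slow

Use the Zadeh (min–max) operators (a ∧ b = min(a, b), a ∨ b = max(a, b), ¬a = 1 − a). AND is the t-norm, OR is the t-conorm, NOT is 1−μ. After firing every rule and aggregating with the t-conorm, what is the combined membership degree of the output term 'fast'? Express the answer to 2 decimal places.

R1: bad=0.38, excellent=0.34, short=0.09; AND[min(a, b)] → w = 0.09
R2: average=0.97, okay=0.94; AND[min(a, b)] → w = 0.94
R3: okay=0.94, short=0.09; AND[min(a, b)] → w = 0.09
R4: bad=0.38, poor=0.94; AND[min(a, b)] → w = 0.38
Rules with consequent 'fast': {R1, R3} → strengths 0.09, 0.09
Aggregate via t-conorm [max(a, b)]: 0.09

0.09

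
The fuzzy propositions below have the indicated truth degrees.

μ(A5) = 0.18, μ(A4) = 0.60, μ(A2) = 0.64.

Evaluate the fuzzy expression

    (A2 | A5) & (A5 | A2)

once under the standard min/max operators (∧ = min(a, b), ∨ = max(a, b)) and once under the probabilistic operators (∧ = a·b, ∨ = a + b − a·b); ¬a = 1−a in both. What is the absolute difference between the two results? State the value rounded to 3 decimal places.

Under standard min/max:
  A2 | A5 = max(a, b) on (0.64, 0.18) = 0.64
  A5 | A2 = max(a, b) on (0.18, 0.64) = 0.64
  (A2 | A5) & (A5 | A2) = min(a, b) on (0.64, 0.64) = 0.64
  → value = 0.6400
Under probabilistic:
  A2 | A5 = a + b − a·b on (0.6400, 0.1800) = 0.7048
  A5 | A2 = a + b − a·b on (0.1800, 0.6400) = 0.7048
  (A2 | A5) & (A5 | A2) = a·b on (0.7048, 0.7048) = 0.4967
  → value = 0.4967
|0.6400 − 0.4967| = 0.143

0.143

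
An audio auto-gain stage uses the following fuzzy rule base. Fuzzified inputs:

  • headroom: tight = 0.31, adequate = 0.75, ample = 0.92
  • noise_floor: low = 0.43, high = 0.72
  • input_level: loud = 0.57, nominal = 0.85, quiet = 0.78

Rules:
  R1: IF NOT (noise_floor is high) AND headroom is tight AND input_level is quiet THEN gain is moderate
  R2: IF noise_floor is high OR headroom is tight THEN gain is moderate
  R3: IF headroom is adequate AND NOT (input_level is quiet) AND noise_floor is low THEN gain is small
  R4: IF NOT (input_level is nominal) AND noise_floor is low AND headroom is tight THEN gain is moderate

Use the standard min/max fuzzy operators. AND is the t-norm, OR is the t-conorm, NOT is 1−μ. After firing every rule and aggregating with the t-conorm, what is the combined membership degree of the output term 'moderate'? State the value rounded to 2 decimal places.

R1: ¬high=1−0.72=0.28, tight=0.31, quiet=0.78; AND[min(a, b)] → w = 0.28
R2: high=0.72, tight=0.31; OR[max(a, b)] → w = 0.72
R3: adequate=0.75, ¬quiet=1−0.78=0.22, low=0.43; AND[min(a, b)] → w = 0.22
R4: ¬nominal=1−0.85=0.15, low=0.43, tight=0.31; AND[min(a, b)] → w = 0.15
Rules with consequent 'moderate': {R1, R2, R4} → strengths 0.28, 0.72, 0.15
Aggregate via t-conorm [max(a, b)]: 0.72

0.72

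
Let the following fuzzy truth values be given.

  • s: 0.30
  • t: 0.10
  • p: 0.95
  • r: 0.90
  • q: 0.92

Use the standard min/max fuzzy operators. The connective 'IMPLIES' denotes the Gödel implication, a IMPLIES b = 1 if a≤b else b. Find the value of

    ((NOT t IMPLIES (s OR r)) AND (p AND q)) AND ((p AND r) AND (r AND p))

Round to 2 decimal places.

NOT t = 1 − 0.10 = 0.90
s OR r = max(a, b) on (0.30, 0.90) = 0.90
NOT t IMPLIES (s OR r)  [Gödel: 1 if a≤b else b] with a=0.90, b=0.90 → 1.00
p AND q = min(a, b) on (0.95, 0.92) = 0.92
(NOT t IMPLIES (s OR r)) AND (p AND q) = min(a, b) on (1.00, 0.92) = 0.92
p AND r = min(a, b) on (0.95, 0.90) = 0.90
r AND p = min(a, b) on (0.90, 0.95) = 0.90
(p AND r) AND (r AND p) = min(a, b) on (0.90, 0.90) = 0.90
((NOT t IMPLIES (s OR r)) AND (p AND q)) AND ((p AND r) AND (r AND p)) = min(a, b) on (0.92, 0.90) = 0.90

0.90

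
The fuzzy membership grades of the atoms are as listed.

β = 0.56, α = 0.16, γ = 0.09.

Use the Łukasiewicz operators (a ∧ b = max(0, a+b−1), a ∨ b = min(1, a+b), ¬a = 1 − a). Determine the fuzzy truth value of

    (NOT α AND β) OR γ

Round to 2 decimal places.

0.49

NOT α = 1 − 0.16 = 0.84
NOT α AND β = max(0, a+b−1) on (0.84, 0.56) = 0.40
(NOT α AND β) OR γ = min(1, a+b) on (0.40, 0.09) = 0.49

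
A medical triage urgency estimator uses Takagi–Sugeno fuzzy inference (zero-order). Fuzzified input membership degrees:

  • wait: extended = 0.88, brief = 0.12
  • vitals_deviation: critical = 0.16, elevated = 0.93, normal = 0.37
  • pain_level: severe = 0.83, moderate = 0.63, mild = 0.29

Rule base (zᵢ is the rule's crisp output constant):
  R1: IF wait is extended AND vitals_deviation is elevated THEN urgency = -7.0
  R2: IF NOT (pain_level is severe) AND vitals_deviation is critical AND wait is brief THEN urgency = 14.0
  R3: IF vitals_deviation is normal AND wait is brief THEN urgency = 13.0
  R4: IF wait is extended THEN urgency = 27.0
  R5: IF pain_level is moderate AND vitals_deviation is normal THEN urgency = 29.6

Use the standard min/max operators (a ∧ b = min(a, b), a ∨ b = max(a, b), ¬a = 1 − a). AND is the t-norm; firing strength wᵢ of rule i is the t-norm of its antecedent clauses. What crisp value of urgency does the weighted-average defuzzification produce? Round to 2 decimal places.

R1 (z=-7.0): extended=0.88, elevated=0.93; AND[min(a, b)] → w = 0.88
R2 (z=14.0): ¬severe=1−0.83=0.17, critical=0.16, brief=0.12; AND[min(a, b)] → w = 0.12
R3 (z=13.0): normal=0.37, brief=0.12; AND[min(a, b)] → w = 0.12
R4 (z=27.0): extended=0.88 → w = 0.88
R5 (z=29.6): moderate=0.63, normal=0.37; AND[min(a, b)] → w = 0.37
Weighted average = (0.88·-7.0 + 0.12·14.0 + 0.12·13.0 + 0.88·27.0 + 0.37·29.6) / (0.88 + 0.12 + 0.12 + 0.88 + 0.37)
  = 31.7920 / 2.3700 = 13.41

13.41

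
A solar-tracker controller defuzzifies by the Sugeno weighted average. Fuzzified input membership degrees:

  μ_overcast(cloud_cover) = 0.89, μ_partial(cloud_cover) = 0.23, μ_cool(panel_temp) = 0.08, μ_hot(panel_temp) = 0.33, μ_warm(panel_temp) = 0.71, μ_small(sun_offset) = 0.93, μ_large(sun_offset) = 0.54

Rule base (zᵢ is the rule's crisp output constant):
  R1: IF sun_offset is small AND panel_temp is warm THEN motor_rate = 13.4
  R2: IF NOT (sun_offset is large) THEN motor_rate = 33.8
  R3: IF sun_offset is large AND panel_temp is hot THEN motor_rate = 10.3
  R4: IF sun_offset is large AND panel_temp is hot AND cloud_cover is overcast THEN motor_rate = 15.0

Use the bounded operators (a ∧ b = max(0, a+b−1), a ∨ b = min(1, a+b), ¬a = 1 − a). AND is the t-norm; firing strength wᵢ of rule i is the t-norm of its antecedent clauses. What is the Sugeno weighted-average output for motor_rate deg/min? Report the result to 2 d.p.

21.93

R1 (z=13.4): small=0.93, warm=0.71; AND[max(0, a+b−1)] → w = 0.64
R2 (z=33.8): ¬large=1−0.54=0.46 → w = 0.46
R3 (z=10.3): large=0.54, hot=0.33; AND[max(0, a+b−1)] → w = 0.00
R4 (z=15.0): large=0.54, hot=0.33, overcast=0.89; AND[max(0, a+b−1)] → w = 0.00
Weighted average = (0.64·13.4 + 0.46·33.8 + 0.00·10.3 + 0.00·15.0) / (0.64 + 0.46 + 0.00 + 0.00)
  = 24.1240 / 1.1000 = 21.93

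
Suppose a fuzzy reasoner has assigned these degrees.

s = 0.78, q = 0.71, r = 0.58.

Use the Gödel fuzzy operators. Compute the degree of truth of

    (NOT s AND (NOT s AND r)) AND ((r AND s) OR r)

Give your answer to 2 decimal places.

0.22

NOT s = 1 − 0.78 = 0.22
NOT s = 1 − 0.78 = 0.22
NOT s AND r = min(a, b) on (0.22, 0.58) = 0.22
NOT s AND (NOT s AND r) = min(a, b) on (0.22, 0.22) = 0.22
r AND s = min(a, b) on (0.58, 0.78) = 0.58
(r AND s) OR r = max(a, b) on (0.58, 0.58) = 0.58
(NOT s AND (NOT s AND r)) AND ((r AND s) OR r) = min(a, b) on (0.22, 0.58) = 0.22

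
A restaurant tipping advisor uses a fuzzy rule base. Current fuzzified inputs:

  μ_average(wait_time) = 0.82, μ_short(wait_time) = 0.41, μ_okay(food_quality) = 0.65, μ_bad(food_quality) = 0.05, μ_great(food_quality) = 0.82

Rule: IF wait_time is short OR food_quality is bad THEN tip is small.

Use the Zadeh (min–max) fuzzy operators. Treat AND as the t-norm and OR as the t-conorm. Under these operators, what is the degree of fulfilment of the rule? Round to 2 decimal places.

0.41

firing strength: short=0.41, bad=0.05; OR[max(a, b)] → w = 0.41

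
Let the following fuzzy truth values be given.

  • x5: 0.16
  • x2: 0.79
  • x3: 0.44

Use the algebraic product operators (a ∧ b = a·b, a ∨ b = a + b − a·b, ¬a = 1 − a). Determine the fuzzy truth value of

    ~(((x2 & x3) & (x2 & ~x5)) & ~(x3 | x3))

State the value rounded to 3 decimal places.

x2 & x3 = a·b on (0.7900, 0.4400) = 0.3476
~x5 = 1 − 0.1600 = 0.8400
x2 & ~x5 = a·b on (0.7900, 0.8400) = 0.6636
(x2 & x3) & (x2 & ~x5) = a·b on (0.3476, 0.6636) = 0.2307
x3 | x3 = a + b − a·b on (0.4400, 0.4400) = 0.6864
~(x3 | x3) = 1 − 0.6864 = 0.3136
((x2 & x3) & (x2 & ~x5)) & ~(x3 | x3) = a·b on (0.2307, 0.3136) = 0.0723
~(((x2 & x3) & (x2 & ~x5)) & ~(x3 | x3)) = 1 − 0.0723 = 0.9277

0.928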